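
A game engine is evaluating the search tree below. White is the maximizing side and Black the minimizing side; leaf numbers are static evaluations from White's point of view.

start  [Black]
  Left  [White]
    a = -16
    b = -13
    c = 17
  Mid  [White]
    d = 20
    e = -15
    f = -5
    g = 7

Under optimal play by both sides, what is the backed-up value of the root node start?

17

Left (White): max(-16, -13, 17) = 17
Mid (White): max(20, -15, -5, 7) = 20
start (Black): min(17, 20) = 17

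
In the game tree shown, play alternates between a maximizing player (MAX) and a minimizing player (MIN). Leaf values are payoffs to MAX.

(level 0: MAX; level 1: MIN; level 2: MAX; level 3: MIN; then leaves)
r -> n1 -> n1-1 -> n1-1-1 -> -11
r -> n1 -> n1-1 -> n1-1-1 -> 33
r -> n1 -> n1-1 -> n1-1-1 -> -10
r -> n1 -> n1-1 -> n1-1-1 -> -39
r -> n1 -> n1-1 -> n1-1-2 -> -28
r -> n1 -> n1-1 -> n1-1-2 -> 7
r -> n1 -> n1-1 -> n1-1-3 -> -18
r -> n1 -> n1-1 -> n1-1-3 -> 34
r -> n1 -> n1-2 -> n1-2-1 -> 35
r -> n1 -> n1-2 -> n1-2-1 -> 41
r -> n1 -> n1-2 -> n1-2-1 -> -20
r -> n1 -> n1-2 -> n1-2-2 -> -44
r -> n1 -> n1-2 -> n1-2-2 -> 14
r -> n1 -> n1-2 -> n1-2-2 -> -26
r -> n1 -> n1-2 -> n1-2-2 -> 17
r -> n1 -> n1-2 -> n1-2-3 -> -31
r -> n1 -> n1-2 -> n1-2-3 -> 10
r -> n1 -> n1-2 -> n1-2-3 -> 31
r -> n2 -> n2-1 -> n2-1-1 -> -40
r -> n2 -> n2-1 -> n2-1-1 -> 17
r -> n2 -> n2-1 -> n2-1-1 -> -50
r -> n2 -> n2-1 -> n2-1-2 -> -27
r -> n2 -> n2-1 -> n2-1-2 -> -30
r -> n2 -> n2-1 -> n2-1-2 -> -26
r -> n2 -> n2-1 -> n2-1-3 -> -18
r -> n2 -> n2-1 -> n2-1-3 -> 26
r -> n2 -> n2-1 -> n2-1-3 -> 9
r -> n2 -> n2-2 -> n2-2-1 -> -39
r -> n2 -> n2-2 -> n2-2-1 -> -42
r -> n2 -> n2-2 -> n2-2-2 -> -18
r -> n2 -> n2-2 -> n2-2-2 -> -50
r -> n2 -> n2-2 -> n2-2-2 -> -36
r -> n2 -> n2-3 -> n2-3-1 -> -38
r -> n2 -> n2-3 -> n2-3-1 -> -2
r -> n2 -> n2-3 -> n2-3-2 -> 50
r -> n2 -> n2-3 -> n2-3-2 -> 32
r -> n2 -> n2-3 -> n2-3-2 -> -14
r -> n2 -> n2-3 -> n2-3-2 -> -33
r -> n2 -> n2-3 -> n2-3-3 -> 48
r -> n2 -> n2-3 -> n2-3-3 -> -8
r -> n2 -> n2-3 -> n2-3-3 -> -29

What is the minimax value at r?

-20

n1-1-1 (MIN): min(-11, 33, -10, -39) = -39
n1-1-2 (MIN): min(-28, 7) = -28
n1-1-3 (MIN): min(-18, 34) = -18
n1-1 (MAX): max(-39, -28, -18) = -18
n1-2-1 (MIN): min(35, 41, -20) = -20
n1-2-2 (MIN): min(-44, 14, -26, 17) = -44
n1-2-3 (MIN): min(-31, 10, 31) = -31
n1-2 (MAX): max(-20, -44, -31) = -20
n1 (MIN): min(-18, -20) = -20
n2-1-1 (MIN): min(-40, 17, -50) = -50
n2-1-2 (MIN): min(-27, -30, -26) = -30
n2-1-3 (MIN): min(-18, 26, 9) = -18
n2-1 (MAX): max(-50, -30, -18) = -18
n2-2-1 (MIN): min(-39, -42) = -42
n2-2-2 (MIN): min(-18, -50, -36) = -50
n2-2 (MAX): max(-42, -50) = -42
n2-3-1 (MIN): min(-38, -2) = -38
n2-3-2 (MIN): min(50, 32, -14, -33) = -33
n2-3-3 (MIN): min(48, -8, -29) = -29
n2-3 (MAX): max(-38, -33, -29) = -29
n2 (MIN): min(-18, -42, -29) = -42
r (MAX): max(-20, -42) = -20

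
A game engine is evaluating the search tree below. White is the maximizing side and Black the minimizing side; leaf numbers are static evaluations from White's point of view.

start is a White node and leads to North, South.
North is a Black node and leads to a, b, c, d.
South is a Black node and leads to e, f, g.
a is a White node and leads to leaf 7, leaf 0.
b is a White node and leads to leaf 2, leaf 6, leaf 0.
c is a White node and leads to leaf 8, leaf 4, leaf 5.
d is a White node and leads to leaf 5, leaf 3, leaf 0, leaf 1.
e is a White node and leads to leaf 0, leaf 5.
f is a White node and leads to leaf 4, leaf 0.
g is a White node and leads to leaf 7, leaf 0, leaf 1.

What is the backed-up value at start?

a (White): max(7, 0) = 7
b (White): max(2, 6, 0) = 6
c (White): max(8, 4, 5) = 8
d (White): max(5, 3, 0, 1) = 5
North (Black): min(7, 6, 8, 5) = 5
e (White): max(0, 5) = 5
f (White): max(4, 0) = 4
g (White): max(7, 0, 1) = 7
South (Black): min(5, 4, 7) = 4
start (White): max(5, 4) = 5

5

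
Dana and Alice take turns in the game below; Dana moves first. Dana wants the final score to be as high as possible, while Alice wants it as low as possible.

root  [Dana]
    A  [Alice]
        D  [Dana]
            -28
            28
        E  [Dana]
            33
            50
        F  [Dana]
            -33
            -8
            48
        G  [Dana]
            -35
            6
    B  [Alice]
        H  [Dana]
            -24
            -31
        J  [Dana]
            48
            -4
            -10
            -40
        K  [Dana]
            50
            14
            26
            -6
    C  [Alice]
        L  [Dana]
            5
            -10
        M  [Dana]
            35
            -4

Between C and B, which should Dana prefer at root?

C

L (Dana): max(5, -10) = 5
M (Dana): max(35, -4) = 35
C (Alice): min(5, 35) = 5
H (Dana): max(-24, -31) = -24
J (Dana): max(48, -4, -10, -40) = 48
K (Dana): max(50, 14, 26, -6) = 50
B (Alice): min(-24, 48, 50) = -24
Dana prefers the higher value; C=5, B=-24. C is better since 5 > -24.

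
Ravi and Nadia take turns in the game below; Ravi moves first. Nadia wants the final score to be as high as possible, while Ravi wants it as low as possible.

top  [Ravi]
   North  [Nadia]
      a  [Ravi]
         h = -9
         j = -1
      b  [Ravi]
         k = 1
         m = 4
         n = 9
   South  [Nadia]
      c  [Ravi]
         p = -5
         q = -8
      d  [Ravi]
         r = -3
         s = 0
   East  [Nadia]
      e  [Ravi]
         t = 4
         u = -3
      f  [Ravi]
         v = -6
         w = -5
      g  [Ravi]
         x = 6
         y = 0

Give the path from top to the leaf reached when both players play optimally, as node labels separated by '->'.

a (Ravi): min(-9, -1) = -9
b (Ravi): min(1, 4, 9) = 1
North (Nadia): max(-9, 1) = 1
c (Ravi): min(-5, -8) = -8
d (Ravi): min(-3, 0) = -3
South (Nadia): max(-8, -3) = -3
e (Ravi): min(4, -3) = -3
f (Ravi): min(-6, -5) = -6
g (Ravi): min(6, 0) = 0
East (Nadia): max(-3, -6, 0) = 0
top (Ravi): min(1, -3, 0) = -3
At top, Ravi picks South (lowest: -3).
At South, Nadia picks d (highest: -3).
At d, Ravi picks r (lowest: -3).
Terminal value -3.

top -> South -> d -> r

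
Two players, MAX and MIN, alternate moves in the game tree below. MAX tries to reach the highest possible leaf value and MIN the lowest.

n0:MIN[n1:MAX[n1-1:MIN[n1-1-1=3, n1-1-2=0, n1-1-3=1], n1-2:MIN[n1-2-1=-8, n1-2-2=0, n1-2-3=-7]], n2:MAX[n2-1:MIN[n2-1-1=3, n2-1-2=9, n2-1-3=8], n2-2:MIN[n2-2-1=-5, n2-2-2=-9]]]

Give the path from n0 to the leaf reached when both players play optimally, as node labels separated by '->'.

n0 -> n1 -> n1-1 -> n1-1-2

n1-1 (MIN): min(3, 0, 1) = 0
n1-2 (MIN): min(-8, 0, -7) = -8
n1 (MAX): max(0, -8) = 0
n2-1 (MIN): min(3, 9, 8) = 3
n2-2 (MIN): min(-5, -9) = -9
n2 (MAX): max(3, -9) = 3
n0 (MIN): min(0, 3) = 0
At n0, MIN picks n1 (lowest: 0).
At n1, MAX picks n1-1 (highest: 0).
At n1-1, MIN picks n1-1-2 (lowest: 0).
Terminal value 0.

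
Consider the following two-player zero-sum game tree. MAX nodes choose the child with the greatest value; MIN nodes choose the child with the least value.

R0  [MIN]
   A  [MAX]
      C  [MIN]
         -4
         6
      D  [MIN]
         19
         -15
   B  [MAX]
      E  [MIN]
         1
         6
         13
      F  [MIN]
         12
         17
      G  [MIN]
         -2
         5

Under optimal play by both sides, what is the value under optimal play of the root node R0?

-4

C (MIN): min(-4, 6) = -4
D (MIN): min(19, -15) = -15
A (MAX): max(-4, -15) = -4
E (MIN): min(1, 6, 13) = 1
F (MIN): min(12, 17) = 12
G (MIN): min(-2, 5) = -2
B (MAX): max(1, 12, -2) = 12
R0 (MIN): min(-4, 12) = -4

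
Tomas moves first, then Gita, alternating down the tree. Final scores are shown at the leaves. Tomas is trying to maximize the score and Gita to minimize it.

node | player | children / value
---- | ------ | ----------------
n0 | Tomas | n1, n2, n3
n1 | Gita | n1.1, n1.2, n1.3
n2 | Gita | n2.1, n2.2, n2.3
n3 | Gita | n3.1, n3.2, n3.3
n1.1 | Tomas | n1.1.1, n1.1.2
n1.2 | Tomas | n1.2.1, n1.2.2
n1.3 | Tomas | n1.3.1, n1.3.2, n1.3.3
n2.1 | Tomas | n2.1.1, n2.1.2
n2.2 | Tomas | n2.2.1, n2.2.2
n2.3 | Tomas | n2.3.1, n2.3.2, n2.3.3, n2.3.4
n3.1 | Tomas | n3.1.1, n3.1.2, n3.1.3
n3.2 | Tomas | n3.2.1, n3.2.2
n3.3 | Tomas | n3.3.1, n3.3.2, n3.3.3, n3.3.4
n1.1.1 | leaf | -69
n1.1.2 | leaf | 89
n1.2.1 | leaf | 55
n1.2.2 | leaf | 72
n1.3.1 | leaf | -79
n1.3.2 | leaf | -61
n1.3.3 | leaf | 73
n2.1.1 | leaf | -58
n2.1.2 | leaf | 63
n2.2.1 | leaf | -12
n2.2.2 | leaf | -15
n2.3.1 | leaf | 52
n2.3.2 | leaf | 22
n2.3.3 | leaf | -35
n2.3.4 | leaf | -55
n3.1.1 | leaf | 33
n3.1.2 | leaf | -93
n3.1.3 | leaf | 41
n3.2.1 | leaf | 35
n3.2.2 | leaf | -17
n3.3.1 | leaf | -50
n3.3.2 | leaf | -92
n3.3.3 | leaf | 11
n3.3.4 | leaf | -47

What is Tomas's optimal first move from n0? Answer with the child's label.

n1

n1.1 (Tomas): max(-69, 89) = 89
n1.2 (Tomas): max(55, 72) = 72
n1.3 (Tomas): max(-79, -61, 73) = 73
n1 (Gita): min(89, 72, 73) = 72
n2.1 (Tomas): max(-58, 63) = 63
n2.2 (Tomas): max(-12, -15) = -12
n2.3 (Tomas): max(52, 22, -35, -55) = 52
n2 (Gita): min(63, -12, 52) = -12
n3.1 (Tomas): max(33, -93, 41) = 41
n3.2 (Tomas): max(35, -17) = 35
n3.3 (Tomas): max(-50, -92, 11, -47) = 11
n3 (Gita): min(41, 35, 11) = 11
n0 (Tomas): max(72, -12, 11) = 72
Tomas at n0 wants the highest of {n1=72, n2=-12, n3=11}, so chooses n1.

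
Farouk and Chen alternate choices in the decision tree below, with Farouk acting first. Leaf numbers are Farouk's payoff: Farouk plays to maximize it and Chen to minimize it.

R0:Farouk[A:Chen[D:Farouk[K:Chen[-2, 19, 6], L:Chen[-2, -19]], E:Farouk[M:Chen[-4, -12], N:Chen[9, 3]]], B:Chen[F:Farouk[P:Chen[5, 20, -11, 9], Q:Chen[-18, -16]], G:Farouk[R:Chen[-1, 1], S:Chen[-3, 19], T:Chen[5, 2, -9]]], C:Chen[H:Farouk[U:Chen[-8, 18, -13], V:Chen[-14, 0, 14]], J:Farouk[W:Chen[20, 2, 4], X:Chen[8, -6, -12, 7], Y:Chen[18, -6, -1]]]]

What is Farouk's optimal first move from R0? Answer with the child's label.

K (Chen): min(-2, 19, 6) = -2
L (Chen): min(-2, -19) = -19
D (Farouk): max(-2, -19) = -2
M (Chen): min(-4, -12) = -12
N (Chen): min(9, 3) = 3
E (Farouk): max(-12, 3) = 3
A (Chen): min(-2, 3) = -2
P (Chen): min(5, 20, -11, 9) = -11
Q (Chen): min(-18, -16) = -18
F (Farouk): max(-11, -18) = -11
R (Chen): min(-1, 1) = -1
S (Chen): min(-3, 19) = -3
T (Chen): min(5, 2, -9) = -9
G (Farouk): max(-1, -3, -9) = -1
B (Chen): min(-11, -1) = -11
U (Chen): min(-8, 18, -13) = -13
V (Chen): min(-14, 0, 14) = -14
H (Farouk): max(-13, -14) = -13
W (Chen): min(20, 2, 4) = 2
X (Chen): min(8, -6, -12, 7) = -12
Y (Chen): min(18, -6, -1) = -6
J (Farouk): max(2, -12, -6) = 2
C (Chen): min(-13, 2) = -13
R0 (Farouk): max(-2, -11, -13) = -2
Farouk at R0 wants the highest of {A=-2, B=-11, C=-13}, so chooses A.

A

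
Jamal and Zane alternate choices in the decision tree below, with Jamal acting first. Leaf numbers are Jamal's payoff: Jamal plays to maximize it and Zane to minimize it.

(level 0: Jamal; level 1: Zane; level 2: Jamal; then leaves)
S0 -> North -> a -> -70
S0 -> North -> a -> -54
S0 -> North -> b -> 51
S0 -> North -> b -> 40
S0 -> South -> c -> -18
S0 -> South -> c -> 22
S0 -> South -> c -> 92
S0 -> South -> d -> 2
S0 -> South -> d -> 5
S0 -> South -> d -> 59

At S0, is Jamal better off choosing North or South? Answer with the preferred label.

a (Jamal): max(-70, -54) = -54
b (Jamal): max(51, 40) = 51
North (Zane): min(-54, 51) = -54
c (Jamal): max(-18, 22, 92) = 92
d (Jamal): max(2, 5, 59) = 59
South (Zane): min(92, 59) = 59
Jamal prefers the higher value; North=-54, South=59. South is better since 59 > -54.

South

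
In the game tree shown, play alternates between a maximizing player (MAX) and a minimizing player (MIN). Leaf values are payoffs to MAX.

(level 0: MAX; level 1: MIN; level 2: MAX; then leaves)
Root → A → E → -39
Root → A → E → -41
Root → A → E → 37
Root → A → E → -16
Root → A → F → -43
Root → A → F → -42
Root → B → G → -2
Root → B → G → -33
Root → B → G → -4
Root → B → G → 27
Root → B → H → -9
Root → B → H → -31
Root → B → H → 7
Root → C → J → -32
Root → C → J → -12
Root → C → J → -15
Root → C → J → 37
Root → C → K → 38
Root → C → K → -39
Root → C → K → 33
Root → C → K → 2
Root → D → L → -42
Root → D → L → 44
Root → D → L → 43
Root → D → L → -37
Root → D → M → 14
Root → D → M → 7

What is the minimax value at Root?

37

E (MAX): max(-39, -41, 37, -16) = 37
F (MAX): max(-43, -42) = -42
A (MIN): min(37, -42) = -42
G (MAX): max(-2, -33, -4, 27) = 27
H (MAX): max(-9, -31, 7) = 7
B (MIN): min(27, 7) = 7
J (MAX): max(-32, -12, -15, 37) = 37
K (MAX): max(38, -39, 33, 2) = 38
C (MIN): min(37, 38) = 37
L (MAX): max(-42, 44, 43, -37) = 44
M (MAX): max(14, 7) = 14
D (MIN): min(44, 14) = 14
Root (MAX): max(-42, 7, 37, 14) = 37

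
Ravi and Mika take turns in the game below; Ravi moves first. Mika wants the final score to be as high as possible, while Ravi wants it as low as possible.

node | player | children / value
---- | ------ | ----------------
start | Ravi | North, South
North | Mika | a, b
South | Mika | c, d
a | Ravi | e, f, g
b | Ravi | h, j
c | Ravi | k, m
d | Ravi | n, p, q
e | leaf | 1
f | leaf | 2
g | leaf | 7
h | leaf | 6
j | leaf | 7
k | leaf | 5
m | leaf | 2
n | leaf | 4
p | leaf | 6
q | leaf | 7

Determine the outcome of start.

a (Ravi): min(1, 2, 7) = 1
b (Ravi): min(6, 7) = 6
North (Mika): max(1, 6) = 6
c (Ravi): min(5, 2) = 2
d (Ravi): min(4, 6, 7) = 4
South (Mika): max(2, 4) = 4
start (Ravi): min(6, 4) = 4

4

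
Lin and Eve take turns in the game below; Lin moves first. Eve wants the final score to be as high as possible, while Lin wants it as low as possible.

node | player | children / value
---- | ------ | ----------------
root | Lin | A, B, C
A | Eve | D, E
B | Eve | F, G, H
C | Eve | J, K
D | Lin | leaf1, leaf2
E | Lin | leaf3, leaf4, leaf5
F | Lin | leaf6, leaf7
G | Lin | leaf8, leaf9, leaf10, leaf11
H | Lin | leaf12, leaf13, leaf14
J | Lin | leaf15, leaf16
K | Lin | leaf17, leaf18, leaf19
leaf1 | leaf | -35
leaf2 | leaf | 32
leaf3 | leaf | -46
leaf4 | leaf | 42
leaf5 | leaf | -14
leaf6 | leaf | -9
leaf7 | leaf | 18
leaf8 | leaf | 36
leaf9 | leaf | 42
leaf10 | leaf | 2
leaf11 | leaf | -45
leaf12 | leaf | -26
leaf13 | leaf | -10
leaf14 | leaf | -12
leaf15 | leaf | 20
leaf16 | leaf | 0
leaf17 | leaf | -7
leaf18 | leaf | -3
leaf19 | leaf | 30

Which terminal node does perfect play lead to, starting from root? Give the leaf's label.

leaf1

D (Lin): min(-35, 32) = -35
E (Lin): min(-46, 42, -14) = -46
A (Eve): max(-35, -46) = -35
F (Lin): min(-9, 18) = -9
G (Lin): min(36, 42, 2, -45) = -45
H (Lin): min(-26, -10, -12) = -26
B (Eve): max(-9, -45, -26) = -9
J (Lin): min(20, 0) = 0
K (Lin): min(-7, -3, 30) = -7
C (Eve): max(0, -7) = 0
root (Lin): min(-35, -9, 0) = -35
At root, Lin picks A (lowest: -35).
At A, Eve picks D (highest: -35).
At D, Lin picks leaf1 (lowest: -35).
Terminal value -35.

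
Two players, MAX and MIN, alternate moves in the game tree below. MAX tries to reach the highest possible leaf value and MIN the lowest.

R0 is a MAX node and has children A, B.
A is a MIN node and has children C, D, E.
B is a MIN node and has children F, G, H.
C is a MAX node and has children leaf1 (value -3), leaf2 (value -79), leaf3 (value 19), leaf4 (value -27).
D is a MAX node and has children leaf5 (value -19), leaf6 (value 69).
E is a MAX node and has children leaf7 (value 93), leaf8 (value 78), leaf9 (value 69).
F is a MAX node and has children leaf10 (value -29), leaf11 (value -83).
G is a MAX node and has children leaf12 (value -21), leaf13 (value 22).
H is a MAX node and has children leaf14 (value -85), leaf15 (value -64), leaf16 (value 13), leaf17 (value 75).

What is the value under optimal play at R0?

C (MAX): max(-3, -79, 19, -27) = 19
D (MAX): max(-19, 69) = 69
E (MAX): max(93, 78, 69) = 93
A (MIN): min(19, 69, 93) = 19
F (MAX): max(-29, -83) = -29
G (MAX): max(-21, 22) = 22
H (MAX): max(-85, -64, 13, 75) = 75
B (MIN): min(-29, 22, 75) = -29
R0 (MAX): max(19, -29) = 19

19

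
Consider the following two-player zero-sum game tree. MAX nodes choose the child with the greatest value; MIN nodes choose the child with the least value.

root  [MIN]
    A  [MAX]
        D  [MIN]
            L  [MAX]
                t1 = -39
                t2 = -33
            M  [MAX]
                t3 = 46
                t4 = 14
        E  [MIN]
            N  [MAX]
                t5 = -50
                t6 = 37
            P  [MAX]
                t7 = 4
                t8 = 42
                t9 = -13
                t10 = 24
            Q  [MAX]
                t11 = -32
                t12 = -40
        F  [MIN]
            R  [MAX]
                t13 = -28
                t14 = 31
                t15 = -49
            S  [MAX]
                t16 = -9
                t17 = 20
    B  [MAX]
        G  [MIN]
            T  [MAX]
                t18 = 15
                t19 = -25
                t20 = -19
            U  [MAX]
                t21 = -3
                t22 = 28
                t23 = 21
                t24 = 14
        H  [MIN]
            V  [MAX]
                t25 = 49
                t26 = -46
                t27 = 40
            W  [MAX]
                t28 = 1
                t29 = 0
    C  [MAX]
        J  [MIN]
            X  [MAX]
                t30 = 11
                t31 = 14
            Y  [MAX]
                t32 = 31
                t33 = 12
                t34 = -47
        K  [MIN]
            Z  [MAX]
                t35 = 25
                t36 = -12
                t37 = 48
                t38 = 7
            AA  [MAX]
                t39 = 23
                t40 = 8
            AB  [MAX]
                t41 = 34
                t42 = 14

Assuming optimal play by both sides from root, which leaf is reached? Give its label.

t18

L (MAX): max(-39, -33) = -33
M (MAX): max(46, 14) = 46
D (MIN): min(-33, 46) = -33
N (MAX): max(-50, 37) = 37
P (MAX): max(4, 42, -13, 24) = 42
Q (MAX): max(-32, -40) = -32
E (MIN): min(37, 42, -32) = -32
R (MAX): max(-28, 31, -49) = 31
S (MAX): max(-9, 20) = 20
F (MIN): min(31, 20) = 20
A (MAX): max(-33, -32, 20) = 20
T (MAX): max(15, -25, -19) = 15
U (MAX): max(-3, 28, 21, 14) = 28
G (MIN): min(15, 28) = 15
V (MAX): max(49, -46, 40) = 49
W (MAX): max(1, 0) = 1
H (MIN): min(49, 1) = 1
B (MAX): max(15, 1) = 15
X (MAX): max(11, 14) = 14
Y (MAX): max(31, 12, -47) = 31
J (MIN): min(14, 31) = 14
Z (MAX): max(25, -12, 48, 7) = 48
AA (MAX): max(23, 8) = 23
AB (MAX): max(34, 14) = 34
K (MIN): min(48, 23, 34) = 23
C (MAX): max(14, 23) = 23
root (MIN): min(20, 15, 23) = 15
At root, MIN picks B (lowest: 15).
At B, MAX picks G (highest: 15).
At G, MIN picks T (lowest: 15).
At T, MAX picks t18 (highest: 15).
Terminal value 15.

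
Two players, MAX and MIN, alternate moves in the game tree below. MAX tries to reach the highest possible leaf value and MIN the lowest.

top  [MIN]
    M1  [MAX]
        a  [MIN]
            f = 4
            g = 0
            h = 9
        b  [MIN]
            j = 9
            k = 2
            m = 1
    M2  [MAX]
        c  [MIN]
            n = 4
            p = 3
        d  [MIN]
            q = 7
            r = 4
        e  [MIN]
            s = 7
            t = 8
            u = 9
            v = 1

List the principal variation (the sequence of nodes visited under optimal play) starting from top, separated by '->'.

top -> M1 -> b -> m

a (MIN): min(4, 0, 9) = 0
b (MIN): min(9, 2, 1) = 1
M1 (MAX): max(0, 1) = 1
c (MIN): min(4, 3) = 3
d (MIN): min(7, 4) = 4
e (MIN): min(7, 8, 9, 1) = 1
M2 (MAX): max(3, 4, 1) = 4
top (MIN): min(1, 4) = 1
At top, MIN picks M1 (lowest: 1).
At M1, MAX picks b (highest: 1).
At b, MIN picks m (lowest: 1).
Terminal value 1.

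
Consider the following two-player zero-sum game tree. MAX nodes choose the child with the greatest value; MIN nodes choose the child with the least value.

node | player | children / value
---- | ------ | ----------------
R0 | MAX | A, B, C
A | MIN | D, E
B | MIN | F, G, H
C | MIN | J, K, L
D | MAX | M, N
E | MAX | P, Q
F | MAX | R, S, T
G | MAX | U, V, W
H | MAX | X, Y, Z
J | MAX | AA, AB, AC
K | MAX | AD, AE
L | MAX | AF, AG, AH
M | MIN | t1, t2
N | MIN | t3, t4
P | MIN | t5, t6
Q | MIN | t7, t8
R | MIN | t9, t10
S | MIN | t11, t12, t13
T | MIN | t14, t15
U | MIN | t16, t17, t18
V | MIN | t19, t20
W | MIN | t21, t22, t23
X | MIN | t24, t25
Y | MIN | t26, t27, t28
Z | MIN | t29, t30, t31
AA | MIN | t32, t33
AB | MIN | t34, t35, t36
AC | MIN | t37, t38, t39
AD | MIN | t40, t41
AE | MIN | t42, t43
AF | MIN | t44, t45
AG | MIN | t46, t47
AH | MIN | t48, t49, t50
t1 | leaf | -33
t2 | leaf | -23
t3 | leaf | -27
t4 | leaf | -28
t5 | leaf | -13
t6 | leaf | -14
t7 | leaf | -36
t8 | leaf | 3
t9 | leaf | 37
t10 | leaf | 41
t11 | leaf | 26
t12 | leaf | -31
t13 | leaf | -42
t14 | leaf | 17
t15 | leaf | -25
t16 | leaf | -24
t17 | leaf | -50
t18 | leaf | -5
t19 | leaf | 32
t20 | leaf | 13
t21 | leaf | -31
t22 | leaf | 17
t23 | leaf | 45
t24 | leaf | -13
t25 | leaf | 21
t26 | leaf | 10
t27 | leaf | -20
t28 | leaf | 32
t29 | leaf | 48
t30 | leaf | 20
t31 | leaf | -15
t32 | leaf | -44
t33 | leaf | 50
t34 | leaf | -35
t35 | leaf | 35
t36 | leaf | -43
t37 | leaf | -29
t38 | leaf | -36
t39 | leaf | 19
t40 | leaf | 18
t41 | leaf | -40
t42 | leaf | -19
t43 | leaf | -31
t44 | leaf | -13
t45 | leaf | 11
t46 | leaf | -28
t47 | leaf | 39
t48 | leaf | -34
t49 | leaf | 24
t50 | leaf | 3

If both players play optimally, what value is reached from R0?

-13

M (MIN): min(-33, -23) = -33
N (MIN): min(-27, -28) = -28
D (MAX): max(-33, -28) = -28
P (MIN): min(-13, -14) = -14
Q (MIN): min(-36, 3) = -36
E (MAX): max(-14, -36) = -14
A (MIN): min(-28, -14) = -28
R (MIN): min(37, 41) = 37
S (MIN): min(26, -31, -42) = -42
T (MIN): min(17, -25) = -25
F (MAX): max(37, -42, -25) = 37
U (MIN): min(-24, -50, -5) = -50
V (MIN): min(32, 13) = 13
W (MIN): min(-31, 17, 45) = -31
G (MAX): max(-50, 13, -31) = 13
X (MIN): min(-13, 21) = -13
Y (MIN): min(10, -20, 32) = -20
Z (MIN): min(48, 20, -15) = -15
H (MAX): max(-13, -20, -15) = -13
B (MIN): min(37, 13, -13) = -13
AA (MIN): min(-44, 50) = -44
AB (MIN): min(-35, 35, -43) = -43
AC (MIN): min(-29, -36, 19) = -36
J (MAX): max(-44, -43, -36) = -36
AD (MIN): min(18, -40) = -40
AE (MIN): min(-19, -31) = -31
K (MAX): max(-40, -31) = -31
AF (MIN): min(-13, 11) = -13
AG (MIN): min(-28, 39) = -28
AH (MIN): min(-34, 24, 3) = -34
L (MAX): max(-13, -28, -34) = -13
C (MIN): min(-36, -31, -13) = -36
R0 (MAX): max(-28, -13, -36) = -13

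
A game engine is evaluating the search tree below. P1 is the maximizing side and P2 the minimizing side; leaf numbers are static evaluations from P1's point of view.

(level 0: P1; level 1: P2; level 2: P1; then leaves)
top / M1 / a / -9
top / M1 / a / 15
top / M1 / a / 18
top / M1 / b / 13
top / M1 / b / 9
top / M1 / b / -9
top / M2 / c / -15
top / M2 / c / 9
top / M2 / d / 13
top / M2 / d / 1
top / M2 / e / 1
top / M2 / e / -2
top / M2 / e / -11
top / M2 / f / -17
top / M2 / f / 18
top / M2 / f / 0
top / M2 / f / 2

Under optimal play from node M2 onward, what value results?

c (P1): max(-15, 9) = 9
d (P1): max(13, 1) = 13
e (P1): max(1, -2, -11) = 1
f (P1): max(-17, 18, 0, 2) = 18
M2 (P2): min(9, 13, 1, 18) = 1

1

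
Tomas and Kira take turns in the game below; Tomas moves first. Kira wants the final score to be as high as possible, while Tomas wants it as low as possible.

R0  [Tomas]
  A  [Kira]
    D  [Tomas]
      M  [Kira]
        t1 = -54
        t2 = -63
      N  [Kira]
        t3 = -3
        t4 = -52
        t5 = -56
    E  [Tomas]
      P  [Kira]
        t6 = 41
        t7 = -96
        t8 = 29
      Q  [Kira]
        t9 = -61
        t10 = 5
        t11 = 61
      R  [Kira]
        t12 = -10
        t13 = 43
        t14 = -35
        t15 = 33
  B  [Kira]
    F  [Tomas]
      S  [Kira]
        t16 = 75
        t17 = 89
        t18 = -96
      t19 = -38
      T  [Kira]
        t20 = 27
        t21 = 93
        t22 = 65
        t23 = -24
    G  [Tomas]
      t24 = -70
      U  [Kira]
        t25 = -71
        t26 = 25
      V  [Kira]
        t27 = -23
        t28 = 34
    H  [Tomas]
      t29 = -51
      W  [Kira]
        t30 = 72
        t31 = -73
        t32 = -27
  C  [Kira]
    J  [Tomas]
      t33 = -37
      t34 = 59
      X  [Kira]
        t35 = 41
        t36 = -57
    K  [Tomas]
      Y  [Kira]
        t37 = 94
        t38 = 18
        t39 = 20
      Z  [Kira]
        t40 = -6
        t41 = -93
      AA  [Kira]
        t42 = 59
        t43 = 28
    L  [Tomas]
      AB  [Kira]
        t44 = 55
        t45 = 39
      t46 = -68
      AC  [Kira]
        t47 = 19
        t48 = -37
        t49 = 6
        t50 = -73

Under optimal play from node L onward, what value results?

AB (Kira): max(55, 39) = 55
AC (Kira): max(19, -37, 6, -73) = 19
L (Tomas): min(55, -68, 19) = -68

-68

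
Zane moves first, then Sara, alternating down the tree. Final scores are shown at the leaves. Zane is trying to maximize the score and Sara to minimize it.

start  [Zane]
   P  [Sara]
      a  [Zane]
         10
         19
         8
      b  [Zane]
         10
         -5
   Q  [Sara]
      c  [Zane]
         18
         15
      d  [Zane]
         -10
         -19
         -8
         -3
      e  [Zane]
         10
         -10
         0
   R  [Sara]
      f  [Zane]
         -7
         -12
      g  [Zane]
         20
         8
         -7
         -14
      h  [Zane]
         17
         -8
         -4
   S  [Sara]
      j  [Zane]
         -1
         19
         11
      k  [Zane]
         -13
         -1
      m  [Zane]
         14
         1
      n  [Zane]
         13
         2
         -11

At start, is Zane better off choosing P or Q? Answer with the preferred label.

a (Zane): max(10, 19, 8) = 19
b (Zane): max(10, -5) = 10
P (Sara): min(19, 10) = 10
c (Zane): max(18, 15) = 18
d (Zane): max(-10, -19, -8, -3) = -3
e (Zane): max(10, -10, 0) = 10
Q (Sara): min(18, -3, 10) = -3
Zane prefers the higher value; P=10, Q=-3. P is better since 10 > -3.

P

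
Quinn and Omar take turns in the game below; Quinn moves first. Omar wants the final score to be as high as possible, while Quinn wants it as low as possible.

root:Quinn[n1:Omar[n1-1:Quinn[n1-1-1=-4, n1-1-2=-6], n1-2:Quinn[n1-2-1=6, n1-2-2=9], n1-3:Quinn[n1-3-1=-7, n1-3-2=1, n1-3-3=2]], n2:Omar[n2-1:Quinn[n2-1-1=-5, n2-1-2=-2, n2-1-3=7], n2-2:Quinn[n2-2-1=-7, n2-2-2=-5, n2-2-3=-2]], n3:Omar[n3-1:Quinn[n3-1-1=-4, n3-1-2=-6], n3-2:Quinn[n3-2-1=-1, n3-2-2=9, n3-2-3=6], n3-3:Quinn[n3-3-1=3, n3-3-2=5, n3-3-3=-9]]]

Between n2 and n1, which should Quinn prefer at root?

n2

n2-1 (Quinn): min(-5, -2, 7) = -5
n2-2 (Quinn): min(-7, -5, -2) = -7
n2 (Omar): max(-5, -7) = -5
n1-1 (Quinn): min(-4, -6) = -6
n1-2 (Quinn): min(6, 9) = 6
n1-3 (Quinn): min(-7, 1, 2) = -7
n1 (Omar): max(-6, 6, -7) = 6
Quinn prefers the lower value; n2=-5, n1=6. n2 is better since -5 < 6.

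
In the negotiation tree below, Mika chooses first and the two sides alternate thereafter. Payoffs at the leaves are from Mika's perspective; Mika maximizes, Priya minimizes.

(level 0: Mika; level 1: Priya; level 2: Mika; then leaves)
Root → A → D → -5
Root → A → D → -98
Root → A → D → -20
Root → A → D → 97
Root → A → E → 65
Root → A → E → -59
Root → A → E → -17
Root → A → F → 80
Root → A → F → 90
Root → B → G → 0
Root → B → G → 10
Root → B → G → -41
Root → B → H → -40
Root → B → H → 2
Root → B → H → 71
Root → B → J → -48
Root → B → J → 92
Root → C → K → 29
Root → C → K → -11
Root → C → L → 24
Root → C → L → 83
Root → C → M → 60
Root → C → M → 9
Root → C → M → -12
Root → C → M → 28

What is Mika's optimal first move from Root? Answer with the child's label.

A

D (Mika): max(-5, -98, -20, 97) = 97
E (Mika): max(65, -59, -17) = 65
F (Mika): max(80, 90) = 90
A (Priya): min(97, 65, 90) = 65
G (Mika): max(0, 10, -41) = 10
H (Mika): max(-40, 2, 71) = 71
J (Mika): max(-48, 92) = 92
B (Priya): min(10, 71, 92) = 10
K (Mika): max(29, -11) = 29
L (Mika): max(24, 83) = 83
M (Mika): max(60, 9, -12, 28) = 60
C (Priya): min(29, 83, 60) = 29
Root (Mika): max(65, 10, 29) = 65
Mika at Root wants the highest of {A=65, B=10, C=29}, so chooses A.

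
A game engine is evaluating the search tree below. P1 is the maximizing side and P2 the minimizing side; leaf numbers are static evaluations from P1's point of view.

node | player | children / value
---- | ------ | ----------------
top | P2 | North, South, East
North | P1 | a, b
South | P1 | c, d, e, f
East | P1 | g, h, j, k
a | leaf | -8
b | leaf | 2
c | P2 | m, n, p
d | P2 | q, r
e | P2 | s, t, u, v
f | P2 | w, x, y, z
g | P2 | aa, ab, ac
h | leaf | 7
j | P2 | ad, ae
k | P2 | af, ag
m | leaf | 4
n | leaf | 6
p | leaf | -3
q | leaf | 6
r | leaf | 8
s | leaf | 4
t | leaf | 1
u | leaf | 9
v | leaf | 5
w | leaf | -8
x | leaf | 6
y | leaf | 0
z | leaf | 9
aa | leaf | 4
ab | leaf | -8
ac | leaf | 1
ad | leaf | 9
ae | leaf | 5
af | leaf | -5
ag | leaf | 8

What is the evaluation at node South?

6

c (P2): min(4, 6, -3) = -3
d (P2): min(6, 8) = 6
e (P2): min(4, 1, 9, 5) = 1
f (P2): min(-8, 6, 0, 9) = -8
South (P1): max(-3, 6, 1, -8) = 6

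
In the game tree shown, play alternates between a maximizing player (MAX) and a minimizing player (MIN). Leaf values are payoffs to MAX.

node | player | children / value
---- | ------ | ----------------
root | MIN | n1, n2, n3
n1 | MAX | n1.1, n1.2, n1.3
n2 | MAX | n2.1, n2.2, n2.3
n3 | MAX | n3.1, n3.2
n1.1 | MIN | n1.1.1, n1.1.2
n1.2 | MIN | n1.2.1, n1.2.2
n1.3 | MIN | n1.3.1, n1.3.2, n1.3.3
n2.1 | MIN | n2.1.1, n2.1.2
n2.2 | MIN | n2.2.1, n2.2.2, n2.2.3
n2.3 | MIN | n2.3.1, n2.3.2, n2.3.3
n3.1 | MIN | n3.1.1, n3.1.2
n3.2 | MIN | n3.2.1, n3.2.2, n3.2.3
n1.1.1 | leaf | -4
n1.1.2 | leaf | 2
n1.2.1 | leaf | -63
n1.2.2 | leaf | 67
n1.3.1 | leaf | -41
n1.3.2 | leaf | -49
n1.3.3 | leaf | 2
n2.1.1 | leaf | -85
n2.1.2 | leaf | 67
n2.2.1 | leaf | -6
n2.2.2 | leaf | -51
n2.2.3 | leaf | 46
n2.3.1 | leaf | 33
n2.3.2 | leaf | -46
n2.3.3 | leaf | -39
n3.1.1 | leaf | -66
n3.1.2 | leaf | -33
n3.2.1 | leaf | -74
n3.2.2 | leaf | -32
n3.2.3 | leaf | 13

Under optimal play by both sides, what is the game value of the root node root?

n1.1 (MIN): min(-4, 2) = -4
n1.2 (MIN): min(-63, 67) = -63
n1.3 (MIN): min(-41, -49, 2) = -49
n1 (MAX): max(-4, -63, -49) = -4
n2.1 (MIN): min(-85, 67) = -85
n2.2 (MIN): min(-6, -51, 46) = -51
n2.3 (MIN): min(33, -46, -39) = -46
n2 (MAX): max(-85, -51, -46) = -46
n3.1 (MIN): min(-66, -33) = -66
n3.2 (MIN): min(-74, -32, 13) = -74
n3 (MAX): max(-66, -74) = -66
root (MIN): min(-4, -46, -66) = -66

-66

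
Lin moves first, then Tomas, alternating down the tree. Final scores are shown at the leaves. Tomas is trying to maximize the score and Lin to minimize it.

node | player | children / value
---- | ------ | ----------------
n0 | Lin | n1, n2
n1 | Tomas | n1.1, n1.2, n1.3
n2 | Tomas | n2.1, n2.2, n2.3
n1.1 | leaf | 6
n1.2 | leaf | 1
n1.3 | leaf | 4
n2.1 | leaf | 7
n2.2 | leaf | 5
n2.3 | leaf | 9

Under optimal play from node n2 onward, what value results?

9

n2 (Tomas): max(7, 5, 9) = 9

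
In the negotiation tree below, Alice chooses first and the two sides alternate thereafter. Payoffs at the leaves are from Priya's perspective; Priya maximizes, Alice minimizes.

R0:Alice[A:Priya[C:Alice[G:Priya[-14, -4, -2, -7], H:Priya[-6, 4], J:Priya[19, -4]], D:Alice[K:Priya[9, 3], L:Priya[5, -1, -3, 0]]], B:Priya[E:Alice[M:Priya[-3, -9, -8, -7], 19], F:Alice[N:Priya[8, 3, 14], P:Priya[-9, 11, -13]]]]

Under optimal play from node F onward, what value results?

11

N (Priya): max(8, 3, 14) = 14
P (Priya): max(-9, 11, -13) = 11
F (Alice): min(14, 11) = 11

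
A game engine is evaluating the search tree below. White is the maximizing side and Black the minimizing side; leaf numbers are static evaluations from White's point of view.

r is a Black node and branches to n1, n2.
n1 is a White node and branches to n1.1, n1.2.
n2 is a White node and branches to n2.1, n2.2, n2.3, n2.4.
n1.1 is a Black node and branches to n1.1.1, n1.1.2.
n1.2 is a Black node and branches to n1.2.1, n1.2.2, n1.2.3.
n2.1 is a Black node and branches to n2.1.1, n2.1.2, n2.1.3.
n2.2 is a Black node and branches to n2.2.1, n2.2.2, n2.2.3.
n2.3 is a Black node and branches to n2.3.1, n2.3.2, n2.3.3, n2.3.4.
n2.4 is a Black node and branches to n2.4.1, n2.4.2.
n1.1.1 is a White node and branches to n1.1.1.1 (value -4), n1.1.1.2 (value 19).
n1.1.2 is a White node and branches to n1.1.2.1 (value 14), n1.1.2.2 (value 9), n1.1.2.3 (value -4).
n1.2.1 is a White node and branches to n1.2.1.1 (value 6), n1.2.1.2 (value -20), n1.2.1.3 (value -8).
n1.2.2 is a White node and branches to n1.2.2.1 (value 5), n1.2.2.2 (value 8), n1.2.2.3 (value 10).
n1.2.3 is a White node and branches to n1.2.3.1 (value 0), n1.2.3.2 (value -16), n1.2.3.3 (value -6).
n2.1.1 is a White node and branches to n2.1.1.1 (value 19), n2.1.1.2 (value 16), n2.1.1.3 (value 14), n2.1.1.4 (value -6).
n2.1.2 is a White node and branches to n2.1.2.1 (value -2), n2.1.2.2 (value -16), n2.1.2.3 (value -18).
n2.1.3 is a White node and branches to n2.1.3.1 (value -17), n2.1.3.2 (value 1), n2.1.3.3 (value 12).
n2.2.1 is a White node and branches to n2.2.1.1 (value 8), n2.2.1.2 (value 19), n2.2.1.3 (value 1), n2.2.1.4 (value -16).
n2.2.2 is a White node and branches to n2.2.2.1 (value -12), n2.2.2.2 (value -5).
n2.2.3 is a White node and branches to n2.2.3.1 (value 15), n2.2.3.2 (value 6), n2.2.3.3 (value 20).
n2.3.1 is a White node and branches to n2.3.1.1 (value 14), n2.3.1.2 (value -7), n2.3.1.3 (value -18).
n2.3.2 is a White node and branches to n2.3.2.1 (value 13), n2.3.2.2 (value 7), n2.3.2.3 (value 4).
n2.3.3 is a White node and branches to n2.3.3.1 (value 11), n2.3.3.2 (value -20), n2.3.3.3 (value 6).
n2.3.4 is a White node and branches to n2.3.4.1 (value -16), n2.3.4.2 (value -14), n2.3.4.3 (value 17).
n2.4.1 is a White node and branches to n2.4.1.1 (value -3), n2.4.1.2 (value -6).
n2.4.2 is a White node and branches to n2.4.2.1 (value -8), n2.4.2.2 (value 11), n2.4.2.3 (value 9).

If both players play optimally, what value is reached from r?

n1.1.1 (White): max(-4, 19) = 19
n1.1.2 (White): max(14, 9, -4) = 14
n1.1 (Black): min(19, 14) = 14
n1.2.1 (White): max(6, -20, -8) = 6
n1.2.2 (White): max(5, 8, 10) = 10
n1.2.3 (White): max(0, -16, -6) = 0
n1.2 (Black): min(6, 10, 0) = 0
n1 (White): max(14, 0) = 14
n2.1.1 (White): max(19, 16, 14, -6) = 19
n2.1.2 (White): max(-2, -16, -18) = -2
n2.1.3 (White): max(-17, 1, 12) = 12
n2.1 (Black): min(19, -2, 12) = -2
n2.2.1 (White): max(8, 19, 1, -16) = 19
n2.2.2 (White): max(-12, -5) = -5
n2.2.3 (White): max(15, 6, 20) = 20
n2.2 (Black): min(19, -5, 20) = -5
n2.3.1 (White): max(14, -7, -18) = 14
n2.3.2 (White): max(13, 7, 4) = 13
n2.3.3 (White): max(11, -20, 6) = 11
n2.3.4 (White): max(-16, -14, 17) = 17
n2.3 (Black): min(14, 13, 11, 17) = 11
n2.4.1 (White): max(-3, -6) = -3
n2.4.2 (White): max(-8, 11, 9) = 11
n2.4 (Black): min(-3, 11) = -3
n2 (White): max(-2, -5, 11, -3) = 11
r (Black): min(14, 11) = 11

11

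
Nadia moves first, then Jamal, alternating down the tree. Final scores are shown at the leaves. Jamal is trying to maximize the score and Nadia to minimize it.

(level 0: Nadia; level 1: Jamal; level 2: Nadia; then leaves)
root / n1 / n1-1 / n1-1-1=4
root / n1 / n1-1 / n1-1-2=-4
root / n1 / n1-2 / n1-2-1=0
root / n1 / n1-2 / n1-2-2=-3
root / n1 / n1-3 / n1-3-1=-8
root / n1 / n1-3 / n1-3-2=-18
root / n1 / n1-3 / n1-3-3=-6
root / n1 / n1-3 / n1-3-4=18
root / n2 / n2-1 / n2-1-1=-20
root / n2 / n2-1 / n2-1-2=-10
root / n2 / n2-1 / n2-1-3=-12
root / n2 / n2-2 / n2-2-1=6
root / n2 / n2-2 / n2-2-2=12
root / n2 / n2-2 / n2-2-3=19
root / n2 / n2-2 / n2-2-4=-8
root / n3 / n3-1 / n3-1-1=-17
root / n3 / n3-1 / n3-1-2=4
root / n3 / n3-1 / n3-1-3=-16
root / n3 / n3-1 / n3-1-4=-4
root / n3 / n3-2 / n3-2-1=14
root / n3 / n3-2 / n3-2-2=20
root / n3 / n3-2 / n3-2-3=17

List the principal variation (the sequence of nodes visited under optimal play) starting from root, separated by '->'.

root -> n2 -> n2-2 -> n2-2-4

n1-1 (Nadia): min(4, -4) = -4
n1-2 (Nadia): min(0, -3) = -3
n1-3 (Nadia): min(-8, -18, -6, 18) = -18
n1 (Jamal): max(-4, -3, -18) = -3
n2-1 (Nadia): min(-20, -10, -12) = -20
n2-2 (Nadia): min(6, 12, 19, -8) = -8
n2 (Jamal): max(-20, -8) = -8
n3-1 (Nadia): min(-17, 4, -16, -4) = -17
n3-2 (Nadia): min(14, 20, 17) = 14
n3 (Jamal): max(-17, 14) = 14
root (Nadia): min(-3, -8, 14) = -8
At root, Nadia picks n2 (lowest: -8).
At n2, Jamal picks n2-2 (highest: -8).
At n2-2, Nadia picks n2-2-4 (lowest: -8).
Terminal value -8.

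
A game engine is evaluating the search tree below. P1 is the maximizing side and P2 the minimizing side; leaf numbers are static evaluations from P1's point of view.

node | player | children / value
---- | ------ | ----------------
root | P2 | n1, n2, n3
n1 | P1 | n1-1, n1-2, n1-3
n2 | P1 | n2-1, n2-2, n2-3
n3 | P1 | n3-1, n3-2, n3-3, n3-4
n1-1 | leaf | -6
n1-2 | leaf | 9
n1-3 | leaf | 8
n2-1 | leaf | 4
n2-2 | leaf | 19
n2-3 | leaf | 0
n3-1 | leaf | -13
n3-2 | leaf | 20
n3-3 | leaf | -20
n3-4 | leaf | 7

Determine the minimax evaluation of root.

n1 (P1): max(-6, 9, 8) = 9
n2 (P1): max(4, 19, 0) = 19
n3 (P1): max(-13, 20, -20, 7) = 20
root (P2): min(9, 19, 20) = 9

9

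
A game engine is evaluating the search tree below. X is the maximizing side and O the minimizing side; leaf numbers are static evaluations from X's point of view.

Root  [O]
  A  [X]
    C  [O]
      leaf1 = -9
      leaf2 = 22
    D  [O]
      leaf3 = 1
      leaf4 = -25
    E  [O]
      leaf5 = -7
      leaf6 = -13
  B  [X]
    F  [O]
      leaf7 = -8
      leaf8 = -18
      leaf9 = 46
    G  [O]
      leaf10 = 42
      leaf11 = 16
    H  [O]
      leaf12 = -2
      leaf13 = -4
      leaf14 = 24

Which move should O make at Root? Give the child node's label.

A

C (O): min(-9, 22) = -9
D (O): min(1, -25) = -25
E (O): min(-7, -13) = -13
A (X): max(-9, -25, -13) = -9
F (O): min(-8, -18, 46) = -18
G (O): min(42, 16) = 16
H (O): min(-2, -4, 24) = -4
B (X): max(-18, 16, -4) = 16
Root (O): min(-9, 16) = -9
O at Root wants the lowest of {A=-9, B=16}, so chooses A.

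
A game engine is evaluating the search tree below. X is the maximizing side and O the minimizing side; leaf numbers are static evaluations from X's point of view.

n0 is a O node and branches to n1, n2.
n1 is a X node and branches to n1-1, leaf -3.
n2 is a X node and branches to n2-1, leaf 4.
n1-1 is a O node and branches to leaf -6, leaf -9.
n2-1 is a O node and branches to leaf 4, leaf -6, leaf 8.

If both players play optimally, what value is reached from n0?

n1-1 (O): min(-6, -9) = -9
n1 (X): max(-9, -3) = -3
n2-1 (O): min(4, -6, 8) = -6
n2 (X): max(-6, 4) = 4
n0 (O): min(-3, 4) = -3

-3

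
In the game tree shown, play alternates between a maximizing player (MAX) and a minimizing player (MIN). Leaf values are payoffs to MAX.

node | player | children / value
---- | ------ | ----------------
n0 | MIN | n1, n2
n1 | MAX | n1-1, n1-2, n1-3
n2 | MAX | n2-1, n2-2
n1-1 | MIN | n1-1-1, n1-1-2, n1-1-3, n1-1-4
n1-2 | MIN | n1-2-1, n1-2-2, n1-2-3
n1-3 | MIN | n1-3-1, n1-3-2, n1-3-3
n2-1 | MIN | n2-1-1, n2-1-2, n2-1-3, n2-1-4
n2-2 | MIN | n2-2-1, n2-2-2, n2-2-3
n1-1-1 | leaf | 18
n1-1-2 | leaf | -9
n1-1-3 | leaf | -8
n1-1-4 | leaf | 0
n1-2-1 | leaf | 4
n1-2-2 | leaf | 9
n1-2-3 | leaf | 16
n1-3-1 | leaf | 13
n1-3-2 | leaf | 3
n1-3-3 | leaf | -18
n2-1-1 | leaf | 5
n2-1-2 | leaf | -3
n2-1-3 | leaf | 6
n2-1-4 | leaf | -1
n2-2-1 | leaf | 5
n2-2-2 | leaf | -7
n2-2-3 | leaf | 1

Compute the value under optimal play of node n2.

n2-1 (MIN): min(5, -3, 6, -1) = -3
n2-2 (MIN): min(5, -7, 1) = -7
n2 (MAX): max(-3, -7) = -3

-3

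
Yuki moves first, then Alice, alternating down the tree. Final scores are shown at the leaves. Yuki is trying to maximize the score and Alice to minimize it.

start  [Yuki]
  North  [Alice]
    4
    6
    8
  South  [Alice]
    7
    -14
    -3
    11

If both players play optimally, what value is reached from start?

North (Alice): min(4, 6, 8) = 4
South (Alice): min(7, -14, -3, 11) = -14
start (Yuki): max(4, -14) = 4

4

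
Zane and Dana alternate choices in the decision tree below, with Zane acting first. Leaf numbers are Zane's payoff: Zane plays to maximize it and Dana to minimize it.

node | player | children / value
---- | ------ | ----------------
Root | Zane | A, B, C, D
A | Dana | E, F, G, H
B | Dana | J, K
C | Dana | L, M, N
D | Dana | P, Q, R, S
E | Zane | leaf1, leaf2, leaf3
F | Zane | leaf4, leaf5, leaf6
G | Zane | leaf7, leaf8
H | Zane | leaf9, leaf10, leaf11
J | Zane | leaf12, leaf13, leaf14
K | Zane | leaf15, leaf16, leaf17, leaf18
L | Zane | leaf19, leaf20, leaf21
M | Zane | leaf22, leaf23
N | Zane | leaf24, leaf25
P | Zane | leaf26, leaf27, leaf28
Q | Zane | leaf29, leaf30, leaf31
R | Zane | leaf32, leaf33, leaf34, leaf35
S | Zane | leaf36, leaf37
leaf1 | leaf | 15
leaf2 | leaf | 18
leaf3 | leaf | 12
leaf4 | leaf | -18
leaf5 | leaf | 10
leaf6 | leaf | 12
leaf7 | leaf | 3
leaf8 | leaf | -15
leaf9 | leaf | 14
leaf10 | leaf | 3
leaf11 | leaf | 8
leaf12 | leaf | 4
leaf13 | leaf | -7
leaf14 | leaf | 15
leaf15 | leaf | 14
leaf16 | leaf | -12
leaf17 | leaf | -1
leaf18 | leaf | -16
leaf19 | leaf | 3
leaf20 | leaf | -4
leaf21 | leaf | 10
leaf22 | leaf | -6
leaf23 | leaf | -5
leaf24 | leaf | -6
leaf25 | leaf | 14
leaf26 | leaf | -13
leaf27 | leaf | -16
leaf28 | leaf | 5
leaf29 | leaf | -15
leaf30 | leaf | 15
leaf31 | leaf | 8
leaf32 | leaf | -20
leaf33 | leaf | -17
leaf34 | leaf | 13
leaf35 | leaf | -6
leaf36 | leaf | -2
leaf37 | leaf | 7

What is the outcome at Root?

14

E (Zane): max(15, 18, 12) = 18
F (Zane): max(-18, 10, 12) = 12
G (Zane): max(3, -15) = 3
H (Zane): max(14, 3, 8) = 14
A (Dana): min(18, 12, 3, 14) = 3
J (Zane): max(4, -7, 15) = 15
K (Zane): max(14, -12, -1, -16) = 14
B (Dana): min(15, 14) = 14
L (Zane): max(3, -4, 10) = 10
M (Zane): max(-6, -5) = -5
N (Zane): max(-6, 14) = 14
C (Dana): min(10, -5, 14) = -5
P (Zane): max(-13, -16, 5) = 5
Q (Zane): max(-15, 15, 8) = 15
R (Zane): max(-20, -17, 13, -6) = 13
S (Zane): max(-2, 7) = 7
D (Dana): min(5, 15, 13, 7) = 5
Root (Zane): max(3, 14, -5, 5) = 14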